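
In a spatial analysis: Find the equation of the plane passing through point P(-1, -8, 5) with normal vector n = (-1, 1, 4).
d = n·P = (-1)(-1) + (1)(-8) + (4)(5) = 13
Plane: -x + y + 4z = 13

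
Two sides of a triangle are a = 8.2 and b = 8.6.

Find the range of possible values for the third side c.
By the triangle inequality: |a - b| < c < a + b
|8.2 - 8.6| < c < 8.2 + 8.6
0.4 < c < 16.8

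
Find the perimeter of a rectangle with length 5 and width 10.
Perimeter = 2 * (length + width)
Perimeter = 2 * (5 + 10)
Perimeter = 2 * 15
Perimeter = 30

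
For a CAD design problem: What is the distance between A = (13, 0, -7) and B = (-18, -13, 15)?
d = √[(-31)² + (-13)² + (22)²] = √1614 = 40.17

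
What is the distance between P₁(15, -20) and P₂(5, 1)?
Using the distance formula: d = sqrt((x₂-x₁)² + (y₂-y₁)²)
dx = 5 - 15 = -10
dy = 1 - (-20) = 21
d = sqrt((-10)² + 21²) = sqrt(100 + 441) = sqrt(541) = 23.26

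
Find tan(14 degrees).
tan(14 degrees) = 0.2493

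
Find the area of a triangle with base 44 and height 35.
Area = (1/2) * base * height
Area = (1/2) * 44 * 35
Area = 770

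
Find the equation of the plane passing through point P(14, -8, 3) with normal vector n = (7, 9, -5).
d = n·P = (7)(14) + (9)(-8) + (-5)(3) = 11
Plane: 7x + 9y - 5z = 11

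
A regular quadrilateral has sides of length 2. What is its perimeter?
Perimeter = number of sides * side length
Perimeter = 4 * 2
Perimeter = 8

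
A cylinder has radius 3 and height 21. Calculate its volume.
Volume = pi * r² * h
Volume = pi * 3² * 21
Volume = pi * 9 * 21
Volume = pi * 189
Volume = 593.76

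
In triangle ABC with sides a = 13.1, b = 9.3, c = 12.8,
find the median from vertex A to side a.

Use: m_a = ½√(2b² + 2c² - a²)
m_a = ½√(2·9.3² + 2·12.8² - 13.1²)
m_a = ½√(172.98 + 327.68 - 171.61) = ½√329.05 = 9.07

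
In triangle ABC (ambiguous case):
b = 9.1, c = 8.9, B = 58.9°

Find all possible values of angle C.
sin(C)/c = sin(B)/b  →  sin(C) = c·sin(B)/b = 8.9·sin(58.9°)/9.1 = 0.837448
C₁ = arcsin(0.837448) = 56.87°,  C₂ = 180° - C₁ = 123.13°
Check C₂: A = 180° - 58.9° - 123.13° = -2.03° ≤ 0, rejected
C = 56.87° (one solution)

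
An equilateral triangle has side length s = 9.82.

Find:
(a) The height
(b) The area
(a) Height h = s·√3/2 = 9.82·√3/2 = 8.504
(b) Area = (√3/4)·s² = (√3/4)·9.82² = (√3/4)·96.4324 = 41.76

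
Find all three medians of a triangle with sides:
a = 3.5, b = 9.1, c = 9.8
Using m_x = ½√(2y² + 2z² - x²):
m_a = ½√(2·9.1² + 2·9.8² - 3.5²) = ½√345.45 = 9.293
m_b = ½√(2·3.5² + 2·9.8² - 9.1²) = ½√133.77 = 5.783
m_c = ½√(2·3.5² + 2·9.1² - 9.8²) = ½√94.08 = 4.85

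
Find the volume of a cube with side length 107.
Volume = s³
Volume = 107³
Volume = 1225043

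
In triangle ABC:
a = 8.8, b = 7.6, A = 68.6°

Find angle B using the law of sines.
sin(B)/b = sin(A)/a
sin(B) = b·sin(A)/a = 7.6·sin(68.6°)/8.8 = 0.804094
B = arcsin(0.804094) = 53.52°  (b ≤ a, so B ≤ A and the acute solution is unique)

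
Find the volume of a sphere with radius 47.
Volume = (4/3) * pi * r³
Volume = (4/3) * pi * 47³
Volume = (4/3) * pi * 103823
Volume = 434892.77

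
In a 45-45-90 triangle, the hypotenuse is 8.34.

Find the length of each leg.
In a 45-45-90 triangle, hypotenuse = leg·√2  →  leg = hypotenuse/√2
leg = 8.34/√2 = 5.897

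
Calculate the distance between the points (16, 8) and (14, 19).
Using the distance formula: d = sqrt((x₂-x₁)² + (y₂-y₁)²)
dx = 14 - 16 = -2
dy = 19 - 8 = 11
d = sqrt((-2)² + 11²) = sqrt(4 + 121) = sqrt(125) = 11.18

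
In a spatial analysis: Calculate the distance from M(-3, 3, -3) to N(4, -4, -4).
d = √[(7)² + (-7)² + (-1)²] = √99 = 9.95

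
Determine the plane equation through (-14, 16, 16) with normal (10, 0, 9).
d = n·P = (10)(-14) + (0)(16) + (9)(16) = 4
Plane: 10x + 9z = 4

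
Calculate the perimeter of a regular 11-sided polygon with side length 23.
Perimeter = number of sides * side length
Perimeter = 11 * 23
Perimeter = 253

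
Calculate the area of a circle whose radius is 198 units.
Area = pi * r²
Area = pi * 198²
Area = pi * 39204
Area = 123163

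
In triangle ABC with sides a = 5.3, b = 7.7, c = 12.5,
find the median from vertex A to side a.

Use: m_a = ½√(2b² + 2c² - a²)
m_a = ½√(2·7.7² + 2·12.5² - 5.3²)
m_a = ½√(118.58 + 312.5 - 28.09) = ½√402.99 = 10.04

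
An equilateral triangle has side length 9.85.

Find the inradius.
For an equilateral triangle, r = s/(2√3) where s is the side.
r = 9.85/(2√3) = 9.85/3.464102 = 2.843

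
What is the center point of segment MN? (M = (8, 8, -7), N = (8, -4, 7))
Midpoint = ((8+8)/2, (8-4)/2, (-7+7)/2) = (8, 2, 0)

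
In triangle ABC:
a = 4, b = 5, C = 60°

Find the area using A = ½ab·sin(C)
A = ½·4·5·sin(60°) = ½·20·0.866025 = 8.66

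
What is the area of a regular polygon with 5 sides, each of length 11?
For a regular 5-gon with side length s = 11:
Apothem a = s / (2*tan(pi/5)) = 11 / (2*tan(pi/5)) ≈ 7.5701
Perimeter P = 5 * 11 = 55
Area = (1/2) * P * a = (1/2) * 55 * 7.5701 = 208.18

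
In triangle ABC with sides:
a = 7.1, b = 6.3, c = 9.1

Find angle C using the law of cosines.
cos(C) = (a² + b² - c²)/(2ab)
cos(C) = (7.1² + 6.3² - 9.1²)/(2·7.1·6.3) = 7.29/89.46 = 0.081489
C = arccos(0.081489) = 85.33°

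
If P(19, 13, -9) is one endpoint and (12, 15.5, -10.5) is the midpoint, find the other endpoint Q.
Q = (2×12 - 19, 2×15.5 - 13, 2×(-10.5) - (-9)) = (5, 18, -12)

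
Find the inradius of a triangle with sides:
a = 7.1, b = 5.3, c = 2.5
s = (a+b+c)/2 = (7.1+5.3+2.5)/2 = 7.45
Area = √(s(s-a)(s-b)(s-c)) = √(7.45·0.35·2.15·4.95) = 5.26786
r = Area/s = 5.26786/7.45 = 0.7071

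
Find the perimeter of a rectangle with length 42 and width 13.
Perimeter = 2 * (length + width)
Perimeter = 2 * (42 + 13)
Perimeter = 2 * 55
Perimeter = 110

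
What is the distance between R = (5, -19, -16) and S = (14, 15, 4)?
d = √[(9)² + (34)² + (20)²] = √1637 = 40.46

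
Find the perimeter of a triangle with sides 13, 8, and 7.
Perimeter = sum of all sides
Perimeter = 13 + 8 + 7
Perimeter = 28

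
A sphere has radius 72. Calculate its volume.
Volume = (4/3) * pi * r³
Volume = (4/3) * pi * 72³
Volume = (4/3) * pi * 373248
Volume = 1563457.57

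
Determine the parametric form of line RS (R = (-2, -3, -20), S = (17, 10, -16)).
Direction vector d = S - R = (19, 13, 4)
x = -2 + 19t, y = -3 + 13t, z = -20 + 4t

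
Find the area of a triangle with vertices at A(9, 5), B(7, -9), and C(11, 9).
Using the coordinate formula: Area = (1/2)|x₁(y₂-y₃) + x₂(y₃-y₁) + x₃(y₁-y₂)|
Area = (1/2)|9((-9)-9) + 7(9-5) + 11(5-(-9))|
Area = (1/2)|9*(-18) + 7*4 + 11*14|
Area = (1/2)|(-162) + 28 + 154|
Area = (1/2)*20 = 10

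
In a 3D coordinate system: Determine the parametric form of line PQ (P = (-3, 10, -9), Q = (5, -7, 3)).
Direction vector d = Q - P = (8, -17, 12)
x = -3 + 8t, y = 10 - 17t, z = -9 + 12t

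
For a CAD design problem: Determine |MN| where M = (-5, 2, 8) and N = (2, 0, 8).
d = √[(7)² + (-2)² + (0)²] = √53 = 7.28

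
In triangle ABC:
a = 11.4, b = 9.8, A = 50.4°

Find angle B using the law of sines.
sin(B)/b = sin(A)/a
sin(B) = b·sin(A)/a = 9.8·sin(50.4°)/11.4 = 0.662371
B = arcsin(0.662371) = 41.48°  (b ≤ a, so B ≤ A and the acute solution is unique)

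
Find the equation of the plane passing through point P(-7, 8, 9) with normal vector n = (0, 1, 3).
d = n·P = (0)(-7) + (1)(8) + (3)(9) = 35
Plane: y + 3z = 35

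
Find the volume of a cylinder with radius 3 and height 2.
Volume = pi * r² * h
Volume = pi * 3² * 2
Volume = pi * 9 * 2
Volume = pi * 18
Volume = 56.55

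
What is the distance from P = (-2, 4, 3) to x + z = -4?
d = |1(-2) + 0(4) + 1(3) - (-4)| / √(1² + 0² + 1²) = 5/√2 = 3.536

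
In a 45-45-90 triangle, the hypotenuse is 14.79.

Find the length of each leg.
In a 45-45-90 triangle, hypotenuse = leg·√2  →  leg = hypotenuse/√2
leg = 14.79/√2 = 10.46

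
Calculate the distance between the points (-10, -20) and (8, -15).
Using the distance formula: d = sqrt((x₂-x₁)² + (y₂-y₁)²)
dx = 8 - (-10) = 18
dy = (-15) - (-20) = 5
d = sqrt(18² + 5²) = sqrt(324 + 25) = sqrt(349) = 18.68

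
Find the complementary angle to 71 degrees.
Complementary angles sum to 90 degrees.
Other angle = 90 - 71
Other angle = 19 degrees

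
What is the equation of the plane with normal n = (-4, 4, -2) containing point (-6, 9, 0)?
d = n·P = (-4)(-6) + (4)(9) + (-2)(0) = 60
Plane: -4x + 4y - 2z = 60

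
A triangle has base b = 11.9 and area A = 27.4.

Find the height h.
A = ½bh  →  h = 2A/b
h = 2·27.4/11.9 = 4.605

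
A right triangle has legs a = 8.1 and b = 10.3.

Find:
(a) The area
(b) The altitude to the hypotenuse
(a) Area = ½ab = ½·8.1·10.3 = 41.715
(b) Hypotenuse c = √(8.1² + 10.3²) = √171.7 = 13.1034
    Area = ½·c·h_c  →  h_c = 2·Area/c = 2·41.715/13.1034 = 6.367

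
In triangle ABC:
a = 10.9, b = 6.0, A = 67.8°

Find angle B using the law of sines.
sin(B)/b = sin(A)/a
sin(B) = b·sin(A)/a = 6.0·sin(67.8°)/10.9 = 0.509654
B = arcsin(0.509654) = 30.64°  (b ≤ a, so B ≤ A and the acute solution is unique)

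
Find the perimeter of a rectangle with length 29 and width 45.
Perimeter = 2 * (length + width)
Perimeter = 2 * (29 + 45)
Perimeter = 2 * 74
Perimeter = 148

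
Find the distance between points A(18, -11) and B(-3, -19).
Using the distance formula: d = sqrt((x₂-x₁)² + (y₂-y₁)²)
dx = (-3) - 18 = -21
dy = (-19) - (-11) = -8
d = sqrt((-21)² + (-8)²) = sqrt(441 + 64) = sqrt(505) = 22.47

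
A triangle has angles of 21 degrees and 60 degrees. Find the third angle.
Sum of angles in a triangle = 180 degrees
Third angle = 180 - 21 - 60
Third angle = 99 degrees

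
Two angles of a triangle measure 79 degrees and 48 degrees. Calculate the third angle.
Sum of angles in a triangle = 180 degrees
Third angle = 180 - 79 - 48
Third angle = 53 degrees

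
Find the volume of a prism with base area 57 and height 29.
Volume = base area * height
Volume = 57 * 29
Volume = 1653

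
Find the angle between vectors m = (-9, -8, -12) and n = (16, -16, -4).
m·n = 32, |m|² = 289, |n|² = 528
cos θ = 32/√152592 ≈ 0.08192
θ ≈ 85.3°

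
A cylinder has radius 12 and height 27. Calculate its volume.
Volume = pi * r² * h
Volume = pi * 12² * 27
Volume = pi * 144 * 27
Volume = pi * 3888
Volume = 12214.51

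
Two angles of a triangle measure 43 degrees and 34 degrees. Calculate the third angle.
Sum of angles in a triangle = 180 degrees
Third angle = 180 - 43 - 34
Third angle = 103 degrees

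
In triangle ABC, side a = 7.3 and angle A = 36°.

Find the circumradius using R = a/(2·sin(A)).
R = a/(2·sin(A)) = 7.3/(2·sin(36°))
R = 7.3/(2·0.587785) = 7.3/1.175571 = 6.21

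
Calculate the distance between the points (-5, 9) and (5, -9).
Using the distance formula: d = sqrt((x₂-x₁)² + (y₂-y₁)²)
dx = 5 - (-5) = 10
dy = (-9) - 9 = -18
d = sqrt(10² + (-18)²) = sqrt(100 + 324) = sqrt(424) = 20.59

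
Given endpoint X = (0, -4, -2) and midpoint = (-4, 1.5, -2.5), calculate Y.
Y = (2×(-4) - 0, 2×1.5 - (-4), 2×(-2.5) - (-2)) = (-8, 7, -3)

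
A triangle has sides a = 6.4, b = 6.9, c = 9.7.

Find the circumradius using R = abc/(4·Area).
s = (a+b+c)/2 = 11.5
Area = √(s(s-a)(s-b)(s-c)) = √(11.5·5.1·4.6·1.8) = 22.0368
R = abc/(4·Area) = (6.4·6.9·9.7)/(4·22.0368) = 428.352/88.1472 = 4.86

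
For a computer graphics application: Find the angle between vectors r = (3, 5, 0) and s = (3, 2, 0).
r·s = 19, |r|² = 34, |s|² = 13
cos θ = 19/√442 ≈ 0.9037
θ ≈ 25.35°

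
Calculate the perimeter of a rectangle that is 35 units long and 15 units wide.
Perimeter = 2 * (length + width)
Perimeter = 2 * (35 + 15)
Perimeter = 2 * 50
Perimeter = 100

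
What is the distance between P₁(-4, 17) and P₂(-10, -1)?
Using the distance formula: d = sqrt((x₂-x₁)² + (y₂-y₁)²)
dx = (-10) - (-4) = -6
dy = (-1) - 17 = -18
d = sqrt((-6)² + (-18)²) = sqrt(36 + 324) = sqrt(360) = 18.97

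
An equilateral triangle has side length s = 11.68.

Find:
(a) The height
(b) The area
(a) Height h = s·√3/2 = 11.68·√3/2 = 10.12
(b) Area = (√3/4)·s² = (√3/4)·11.68² = (√3/4)·136.422 = 59.07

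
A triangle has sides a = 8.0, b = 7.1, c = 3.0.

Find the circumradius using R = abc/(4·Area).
s = (a+b+c)/2 = 9.05
Area = √(s(s-a)(s-b)(s-c)) = √(9.05·1.05·1.95·6.05) = 10.588
R = abc/(4·Area) = (8.0·7.1·3.0)/(4·10.588) = 170.4/42.352 = 4.023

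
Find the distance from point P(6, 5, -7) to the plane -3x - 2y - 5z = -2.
d = |(-3)(6) + (-2)(5) + (-5)(-7) - (-2)| / √((-3)² + (-2)² + (-5)²) = 9/√38 = 1.46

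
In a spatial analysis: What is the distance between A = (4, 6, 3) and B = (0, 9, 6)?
d = √[(-4)² + (3)² + (3)²] = √34 = 5.831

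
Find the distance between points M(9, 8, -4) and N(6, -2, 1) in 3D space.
d = √[(-3)² + (-10)² + (5)²] = √134 = 11.58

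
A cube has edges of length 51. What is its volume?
Volume = s³
Volume = 51³
Volume = 132651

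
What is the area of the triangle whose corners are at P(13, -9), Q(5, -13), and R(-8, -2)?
Using the coordinate formula: Area = (1/2)|x₁(y₂-y₃) + x₂(y₃-y₁) + x₃(y₁-y₂)|
Area = (1/2)|13((-13)-(-2)) + 5((-2)-(-9)) + (-8)((-9)-(-13))|
Area = (1/2)|13*(-11) + 5*7 + (-8)*4|
Area = (1/2)|(-143) + 35 + (-32)|
Area = (1/2)*140 = 70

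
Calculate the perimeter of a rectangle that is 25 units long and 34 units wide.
Perimeter = 2 * (length + width)
Perimeter = 2 * (25 + 34)
Perimeter = 2 * 59
Perimeter = 118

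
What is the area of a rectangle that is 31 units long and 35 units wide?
Area = length * width
Area = 31 * 35
Area = 1085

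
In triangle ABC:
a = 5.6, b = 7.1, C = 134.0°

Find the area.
Using A = ½ab·sin(C):
A = ½·5.6·7.1·sin(134.0°) = ½·39.76·0.719340 = 14.3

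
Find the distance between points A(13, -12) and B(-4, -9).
Using the distance formula: d = sqrt((x₂-x₁)² + (y₂-y₁)²)
dx = (-4) - 13 = -17
dy = (-9) - (-12) = 3
d = sqrt((-17)² + 3²) = sqrt(289 + 9) = sqrt(298) = 17.26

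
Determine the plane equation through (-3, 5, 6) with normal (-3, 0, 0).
d = n·P = (-3)(-3) + (0)(5) + (0)(6) = 9
Plane: -3x = 9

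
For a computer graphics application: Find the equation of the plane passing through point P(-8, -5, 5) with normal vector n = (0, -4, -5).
d = n·P = (0)(-8) + (-4)(-5) + (-5)(5) = -5
Plane: -4y - 5z = -5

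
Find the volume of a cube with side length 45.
Volume = s³
Volume = 45³
Volume = 91125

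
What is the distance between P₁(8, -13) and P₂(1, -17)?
Using the distance formula: d = sqrt((x₂-x₁)² + (y₂-y₁)²)
dx = 1 - 8 = -7
dy = (-17) - (-13) = -4
d = sqrt((-7)² + (-4)²) = sqrt(49 + 16) = sqrt(65) = 8.06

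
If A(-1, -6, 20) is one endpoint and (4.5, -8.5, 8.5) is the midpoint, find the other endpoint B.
B = (2×4.5 - (-1), 2×(-8.5) - (-6), 2×8.5 - 20) = (10, -11, -3)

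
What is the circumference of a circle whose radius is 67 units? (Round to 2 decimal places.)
Circumference = 2 * pi * r
Circumference = 2 * pi * 67
Circumference = 420.97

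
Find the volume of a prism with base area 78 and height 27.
Volume = base area * height
Volume = 78 * 27
Volume = 2106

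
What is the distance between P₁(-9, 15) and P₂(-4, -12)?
Using the distance formula: d = sqrt((x₂-x₁)² + (y₂-y₁)²)
dx = (-4) - (-9) = 5
dy = (-12) - 15 = -27
d = sqrt(5² + (-27)²) = sqrt(25 + 729) = sqrt(754) = 27.46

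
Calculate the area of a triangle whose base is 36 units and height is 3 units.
Area = (1/2) * base * height
Area = (1/2) * 36 * 3
Area = 54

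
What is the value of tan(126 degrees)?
tan(126 degrees) = -1.3764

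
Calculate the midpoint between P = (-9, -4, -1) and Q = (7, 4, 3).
Midpoint = ((-9+7)/2, (-4+4)/2, (-1+3)/2) = (-1, 0, 1)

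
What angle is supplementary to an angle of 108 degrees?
Supplementary angles sum to 180 degrees.
Other angle = 180 - 108
Other angle = 72 degrees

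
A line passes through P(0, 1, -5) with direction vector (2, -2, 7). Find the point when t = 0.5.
P(0.5) = (0 + 2(0.5), 1 + (-2)(0.5), -5 + 7(0.5)) = (1, 0, -1.5)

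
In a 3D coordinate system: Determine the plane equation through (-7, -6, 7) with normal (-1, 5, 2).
d = n·P = (-1)(-7) + (5)(-6) + (2)(7) = -9
Plane: -x + 5y + 2z = -9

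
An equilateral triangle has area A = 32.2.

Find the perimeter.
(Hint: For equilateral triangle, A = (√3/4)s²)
A = (√3/4)s²  →  s² = 4A/√3 = 4·32.2/√3 = 74.3627
s = 8.62338
Perimeter = 3s = 25.87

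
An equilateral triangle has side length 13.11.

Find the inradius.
For an equilateral triangle, r = s/(2√3) where s is the side.
r = 13.11/(2√3) = 13.11/3.464102 = 3.785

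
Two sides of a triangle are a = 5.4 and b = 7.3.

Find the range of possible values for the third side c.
By the triangle inequality: |a - b| < c < a + b
|5.4 - 7.3| < c < 5.4 + 7.3
1.9 < c < 12.7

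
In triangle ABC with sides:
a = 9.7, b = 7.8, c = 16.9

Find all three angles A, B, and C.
By the law of cosines:
cos(A) = (b² + c² - a²)/(2bc) = 0.957214  →  A = 16.82°
cos(B) = (a² + c² - b²)/(2ac) = 0.972549  →  B = 13.46°
cos(C) = (a² + b² - c²)/(2ab) = -0.863600  →  C = 149.7°
Check: A + B + C = 180.0° ✓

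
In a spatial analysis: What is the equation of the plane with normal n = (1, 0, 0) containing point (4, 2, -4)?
d = n·P = (1)(4) + (0)(2) + (0)(-4) = 4
Plane: x = 4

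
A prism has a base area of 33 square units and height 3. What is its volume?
Volume = base area * height
Volume = 33 * 3
Volume = 99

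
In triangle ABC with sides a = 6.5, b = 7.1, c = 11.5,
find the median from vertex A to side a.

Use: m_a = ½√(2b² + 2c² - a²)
m_a = ½√(2·7.1² + 2·11.5² - 6.5²)
m_a = ½√(100.82 + 264.5 - 42.25) = ½√323.07 = 8.987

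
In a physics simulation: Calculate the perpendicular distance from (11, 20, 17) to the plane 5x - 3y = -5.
d = |5(11) + (-3)(20) + 0(17) - (-5)| / √(5² + (-3)² + 0²) = 0/√34 = 0.0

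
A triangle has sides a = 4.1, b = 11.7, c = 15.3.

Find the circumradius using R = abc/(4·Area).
s = (a+b+c)/2 = 15.55
Area = √(s(s-a)(s-b)(s-c)) = √(15.55·11.45·3.85·0.25) = 13.0909
R = abc/(4·Area) = (4.1·11.7·15.3)/(4·13.0909) = 733.941/52.3636 = 14.02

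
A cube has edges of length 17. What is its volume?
Volume = s³
Volume = 17³
Volume = 4913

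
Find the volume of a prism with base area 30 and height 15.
Volume = base area * height
Volume = 30 * 15
Volume = 450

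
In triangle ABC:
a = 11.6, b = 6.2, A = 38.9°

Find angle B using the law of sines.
sin(B)/b = sin(A)/a
sin(B) = b·sin(A)/a = 6.2·sin(38.9°)/11.6 = 0.335635
B = arcsin(0.335635) = 19.61°  (b ≤ a, so B ≤ A and the acute solution is unique)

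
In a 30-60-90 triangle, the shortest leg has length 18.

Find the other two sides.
Long leg = 18√3 = 31.18, Hypotenuse = 36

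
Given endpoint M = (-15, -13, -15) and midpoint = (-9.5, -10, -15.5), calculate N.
N = (2×(-9.5) - (-15), 2×(-10) - (-13), 2×(-15.5) - (-15)) = (-4, -7, -16)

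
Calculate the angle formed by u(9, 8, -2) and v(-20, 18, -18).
u·v = 0, |u|² = 149, |v|² = 1048
cos θ = 0/√156152 ≈ 0.0
θ ≈ 90.0°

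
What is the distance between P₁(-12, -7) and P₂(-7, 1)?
Using the distance formula: d = sqrt((x₂-x₁)² + (y₂-y₁)²)
dx = (-7) - (-12) = 5
dy = 1 - (-7) = 8
d = sqrt(5² + 8²) = sqrt(25 + 64) = sqrt(89) = 9.43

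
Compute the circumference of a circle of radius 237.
Circumference = 2 * pi * r
Circumference = 2 * pi * 237
Circumference = 1489.11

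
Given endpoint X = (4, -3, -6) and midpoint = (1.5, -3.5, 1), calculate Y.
Y = (2×1.5 - 4, 2×(-3.5) - (-3), 2×1 - (-6)) = (-1, -4, 8)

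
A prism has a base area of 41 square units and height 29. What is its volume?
Volume = base area * height
Volume = 41 * 29
Volume = 1189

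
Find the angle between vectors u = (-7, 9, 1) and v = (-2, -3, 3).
u·v = -10, |u|² = 131, |v|² = 22
cos θ = -10/√2882 ≈ -0.1863
θ ≈ 100.7°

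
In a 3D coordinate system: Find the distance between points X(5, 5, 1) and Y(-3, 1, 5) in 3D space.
d = √[(-8)² + (-4)² + (4)²] = √96 = 9.798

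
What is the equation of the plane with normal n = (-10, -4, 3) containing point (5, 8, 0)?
d = n·P = (-10)(5) + (-4)(8) + (3)(0) = -82
Plane: -10x - 4y + 3z = -82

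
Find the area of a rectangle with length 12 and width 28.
Area = length * width
Area = 12 * 28
Area = 336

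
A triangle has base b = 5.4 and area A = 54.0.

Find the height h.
A = ½bh  →  h = 2A/b
h = 2·54.0/5.4 = 20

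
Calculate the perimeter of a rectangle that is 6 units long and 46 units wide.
Perimeter = 2 * (length + width)
Perimeter = 2 * (6 + 46)
Perimeter = 2 * 52
Perimeter = 104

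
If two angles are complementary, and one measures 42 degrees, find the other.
Complementary angles sum to 90 degrees.
Other angle = 90 - 42
Other angle = 48 degrees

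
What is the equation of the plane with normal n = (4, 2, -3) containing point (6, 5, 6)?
d = n·P = (4)(6) + (2)(5) + (-3)(6) = 16
Plane: 4x + 2y - 3z = 16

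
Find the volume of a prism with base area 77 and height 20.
Volume = base area * height
Volume = 77 * 20
Volume = 1540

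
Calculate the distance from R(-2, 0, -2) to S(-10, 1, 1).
d = √[(-8)² + (1)² + (3)²] = √74 = 8.602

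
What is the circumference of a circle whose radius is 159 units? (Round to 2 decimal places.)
Circumference = 2 * pi * r
Circumference = 2 * pi * 159
Circumference = 999.03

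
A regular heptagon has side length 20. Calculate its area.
For a regular 7-gon with side length s = 20:
Apothem a = s / (2*tan(pi/7)) = 20 / (2*tan(pi/7)) ≈ 20.7652
Perimeter P = 7 * 20 = 140
Area = (1/2) * P * a = (1/2) * 140 * 20.7652 = 1453.56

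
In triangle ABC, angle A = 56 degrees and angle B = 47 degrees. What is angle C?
Sum of angles in a triangle = 180 degrees
Third angle = 180 - 56 - 47
Third angle = 77 degrees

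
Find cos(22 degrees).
cos(22 degrees) = 0.9272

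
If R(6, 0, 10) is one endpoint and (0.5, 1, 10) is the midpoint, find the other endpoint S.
S = (2×0.5 - 6, 2×1 - 0, 2×10 - 10) = (-5, 2, 10)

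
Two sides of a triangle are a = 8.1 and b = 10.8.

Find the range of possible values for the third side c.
By the triangle inequality: |a - b| < c < a + b
|8.1 - 10.8| < c < 8.1 + 10.8
2.7 < c < 18.9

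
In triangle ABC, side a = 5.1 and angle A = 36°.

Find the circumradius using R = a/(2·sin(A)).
R = a/(2·sin(A)) = 5.1/(2·sin(36°))
R = 5.1/(2·0.587785) = 5.1/1.175571 = 4.338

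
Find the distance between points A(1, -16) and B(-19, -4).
Using the distance formula: d = sqrt((x₂-x₁)² + (y₂-y₁)²)
dx = (-19) - 1 = -20
dy = (-4) - (-16) = 12
d = sqrt((-20)² + 12²) = sqrt(400 + 144) = sqrt(544) = 23.32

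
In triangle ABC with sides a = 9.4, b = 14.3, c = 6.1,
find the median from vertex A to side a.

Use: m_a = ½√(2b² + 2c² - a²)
m_a = ½√(2·14.3² + 2·6.1² - 9.4²)
m_a = ½√(408.98 + 74.42 - 88.36) = ½√395.04 = 9.938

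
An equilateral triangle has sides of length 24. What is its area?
Area = (sqrt(3)/4) * s²
Area = (sqrt(3)/4) * 24²
Area = (sqrt(3)/4) * 576
Area = 249.42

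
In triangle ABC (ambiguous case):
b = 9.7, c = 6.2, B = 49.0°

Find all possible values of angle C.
sin(C)/c = sin(B)/b  →  sin(C) = c·sin(B)/b = 6.2·sin(49.0°)/9.7 = 0.482392
C₁ = arcsin(0.482392) = 28.84°,  C₂ = 180° - C₁ = 151.16°
Check C₂: A = 180° - 49.0° - 151.16° = -20.16° ≤ 0, rejected
C = 28.84° (one solution)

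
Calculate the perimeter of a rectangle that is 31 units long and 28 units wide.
Perimeter = 2 * (length + width)
Perimeter = 2 * (31 + 28)
Perimeter = 2 * 59
Perimeter = 118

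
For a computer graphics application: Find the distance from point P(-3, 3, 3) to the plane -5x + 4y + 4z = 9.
d = |(-5)(-3) + 4(3) + 4(3) - (9)| / √((-5)² + 4² + 4²) = 30/√57 = 3.974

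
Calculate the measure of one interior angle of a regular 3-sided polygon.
Interior angle of a regular n-gon = (n-2)*180/n
Interior angle = (3-2)*180/3
Interior angle = 1*180/3
Interior angle = 180/3
Interior angle = 60 degrees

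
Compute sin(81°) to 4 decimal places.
sin(81 degrees) = 0.9877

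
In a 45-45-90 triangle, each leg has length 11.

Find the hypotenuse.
Hypotenuse = 11√2 = 15.56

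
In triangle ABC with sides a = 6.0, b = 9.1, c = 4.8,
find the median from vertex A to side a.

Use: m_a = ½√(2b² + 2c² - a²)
m_a = ½√(2·9.1² + 2·4.8² - 6.0²)
m_a = ½√(165.62 + 46.08 - 36) = ½√175.7 = 6.628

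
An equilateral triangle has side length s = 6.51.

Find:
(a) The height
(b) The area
(a) Height h = s·√3/2 = 6.51·√3/2 = 5.638
(b) Area = (√3/4)·s² = (√3/4)·6.51² = (√3/4)·42.3801 = 18.35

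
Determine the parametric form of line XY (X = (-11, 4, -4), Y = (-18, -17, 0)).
Direction vector d = Y - X = (-7, -21, 4)
x = -11 - 7t, y = 4 - 21t, z = -4 + 4t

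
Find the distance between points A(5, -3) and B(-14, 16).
Using the distance formula: d = sqrt((x₂-x₁)² + (y₂-y₁)²)
dx = (-14) - 5 = -19
dy = 16 - (-3) = 19
d = sqrt((-19)² + 19²) = sqrt(361 + 361) = sqrt(722) = 26.87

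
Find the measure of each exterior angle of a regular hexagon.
Exterior angle of a regular n-gon = 360/n
Exterior angle = 360/6
Exterior angle = 60 degrees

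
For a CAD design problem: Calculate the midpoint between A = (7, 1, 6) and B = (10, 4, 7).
Midpoint = ((7+10)/2, (1+4)/2, (6+7)/2) = (8.5, 2.5, 6.5)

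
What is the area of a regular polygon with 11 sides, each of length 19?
For a regular 11-gon with side length s = 19:
Apothem a = s / (2*tan(pi/11)) = 19 / (2*tan(pi/11)) ≈ 32.35403
Perimeter P = 11 * 19 = 209
Area = (1/2) * P * a = (1/2) * 209 * 32.35403 = 3381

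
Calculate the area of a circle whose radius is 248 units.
Area = pi * r²
Area = pi * 248²
Area = pi * 61504
Area = 193220.51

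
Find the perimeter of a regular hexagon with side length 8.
Perimeter = number of sides * side length
Perimeter = 6 * 8
Perimeter = 48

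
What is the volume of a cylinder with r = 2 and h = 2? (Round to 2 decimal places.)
Volume = pi * r² * h
Volume = pi * 2² * 2
Volume = pi * 4 * 2
Volume = pi * 8
Volume = 25.13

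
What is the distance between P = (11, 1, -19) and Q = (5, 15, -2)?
d = √[(-6)² + (14)² + (17)²] = √521 = 22.83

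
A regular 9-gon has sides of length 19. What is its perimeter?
Perimeter = number of sides * side length
Perimeter = 9 * 19
Perimeter = 171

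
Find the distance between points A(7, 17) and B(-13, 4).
Using the distance formula: d = sqrt((x₂-x₁)² + (y₂-y₁)²)
dx = (-13) - 7 = -20
dy = 4 - 17 = -13
d = sqrt((-20)² + (-13)²) = sqrt(400 + 169) = sqrt(569) = 23.85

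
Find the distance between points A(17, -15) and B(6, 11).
Using the distance formula: d = sqrt((x₂-x₁)² + (y₂-y₁)²)
dx = 6 - 17 = -11
dy = 11 - (-15) = 26
d = sqrt((-11)² + 26²) = sqrt(121 + 676) = sqrt(797) = 28.23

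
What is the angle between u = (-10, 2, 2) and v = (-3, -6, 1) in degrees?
u·v = 20, |u|² = 108, |v|² = 46
cos θ = 20/√4968 ≈ 0.2838
θ ≈ 73.52°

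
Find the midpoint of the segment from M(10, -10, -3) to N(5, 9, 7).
Midpoint = ((10+5)/2, (-10+9)/2, (-3+7)/2) = (7.5, -0.5, 2)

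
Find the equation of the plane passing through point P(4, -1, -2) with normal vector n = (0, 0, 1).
d = n·P = (0)(4) + (0)(-1) + (1)(-2) = -2
Plane: z = -2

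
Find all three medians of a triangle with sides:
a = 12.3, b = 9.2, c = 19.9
Using m_x = ½√(2y² + 2z² - x²):
m_a = ½√(2·9.2² + 2·19.9² - 12.3²) = ½√810.01 = 14.23
m_b = ½√(2·12.3² + 2·19.9² - 9.2²) = ½√1009.96 = 15.89
m_c = ½√(2·12.3² + 2·9.2² - 19.9²) = ½√75.85 = 4.355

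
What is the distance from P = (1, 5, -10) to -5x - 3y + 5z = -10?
d = |(-5)(1) + (-3)(5) + 5(-10) - (-10)| / √((-5)² + (-3)² + 5²) = 60/√59 = 7.811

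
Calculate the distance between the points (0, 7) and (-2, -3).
Using the distance formula: d = sqrt((x₂-x₁)² + (y₂-y₁)²)
dx = (-2) - 0 = -2
dy = (-3) - 7 = -10
d = sqrt((-2)² + (-10)²) = sqrt(4 + 100) = sqrt(104) = 10.20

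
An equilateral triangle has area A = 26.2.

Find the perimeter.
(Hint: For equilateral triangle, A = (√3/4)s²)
A = (√3/4)s²  →  s² = 4A/√3 = 4·26.2/√3 = 60.5063
s = 7.77858
Perimeter = 3s = 23.34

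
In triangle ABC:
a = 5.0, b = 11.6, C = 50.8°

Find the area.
Using A = ½ab·sin(C):
A = ½·5.0·11.6·sin(50.8°) = ½·58·0.774944 = 22.47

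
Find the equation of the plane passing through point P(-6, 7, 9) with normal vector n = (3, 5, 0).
d = n·P = (3)(-6) + (5)(7) + (0)(9) = 17
Plane: 3x + 5y = 17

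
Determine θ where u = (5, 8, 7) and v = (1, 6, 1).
u·v = 60, |u|² = 138, |v|² = 38
cos θ = 60/√5244 ≈ 0.8286
θ ≈ 34.05°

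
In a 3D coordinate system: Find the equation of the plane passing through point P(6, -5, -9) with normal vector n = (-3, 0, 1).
d = n·P = (-3)(6) + (0)(-5) + (1)(-9) = -27
Plane: -3x + z = -27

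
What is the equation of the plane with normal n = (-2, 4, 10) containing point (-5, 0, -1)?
d = n·P = (-2)(-5) + (4)(0) + (10)(-1) = 0
Plane: -2x + 4y + 10z = 0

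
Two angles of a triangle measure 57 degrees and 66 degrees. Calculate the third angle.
Sum of angles in a triangle = 180 degrees
Third angle = 180 - 57 - 66
Third angle = 57 degrees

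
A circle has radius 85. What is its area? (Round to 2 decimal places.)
Area = pi * r²
Area = pi * 85²
Area = pi * 7225
Area = 22698.01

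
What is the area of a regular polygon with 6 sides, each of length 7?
For a regular 6-gon with side length s = 7:
Apothem a = s / (2*tan(pi/6)) = 7 / (2*tan(pi/6)) ≈ 6.0622
Perimeter P = 6 * 7 = 42
Area = (1/2) * P * a = (1/2) * 42 * 6.0622 = 127.31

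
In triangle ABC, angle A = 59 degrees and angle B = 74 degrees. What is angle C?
Sum of angles in a triangle = 180 degrees
Third angle = 180 - 59 - 74
Third angle = 47 degrees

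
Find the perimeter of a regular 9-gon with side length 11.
Perimeter = number of sides * side length
Perimeter = 9 * 11
Perimeter = 99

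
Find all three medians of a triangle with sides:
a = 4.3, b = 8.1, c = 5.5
Using m_x = ½√(2y² + 2z² - x²):
m_a = ½√(2·8.1² + 2·5.5² - 4.3²) = ½√173.23 = 6.581
m_b = ½√(2·4.3² + 2·5.5² - 8.1²) = ½√31.87 = 2.823
m_c = ½√(2·4.3² + 2·8.1² - 5.5²) = ½√137.95 = 5.873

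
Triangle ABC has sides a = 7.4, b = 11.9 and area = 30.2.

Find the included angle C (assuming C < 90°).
Area = ½ab·sin(C)  →  sin(C) = 2·Area/(ab)
sin(C) = 2·30.2/(7.4·11.9) = 0.685896
C = arcsin(0.685896) = 43.31°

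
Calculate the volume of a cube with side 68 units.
Volume = s³
Volume = 68³
Volume = 314432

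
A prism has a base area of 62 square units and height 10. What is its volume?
Volume = base area * height
Volume = 62 * 10
Volume = 620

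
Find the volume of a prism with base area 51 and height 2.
Volume = base area * height
Volume = 51 * 2
Volume = 102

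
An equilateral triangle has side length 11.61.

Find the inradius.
For an equilateral triangle, r = s/(2√3) where s is the side.
r = 11.61/(2√3) = 11.61/3.464102 = 3.352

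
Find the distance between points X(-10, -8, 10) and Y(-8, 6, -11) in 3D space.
d = √[(2)² + (14)² + (-21)²] = √641 = 25.32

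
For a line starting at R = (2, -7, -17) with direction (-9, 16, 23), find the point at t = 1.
P(1) = (2 + (-9)(1), -7 + 16(1), -17 + 23(1)) = (-7, 9, 6)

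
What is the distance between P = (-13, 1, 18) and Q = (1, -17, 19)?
d = √[(14)² + (-18)² + (1)²] = √521 = 22.83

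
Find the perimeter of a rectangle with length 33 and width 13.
Perimeter = 2 * (length + width)
Perimeter = 2 * (33 + 13)
Perimeter = 2 * 46
Perimeter = 92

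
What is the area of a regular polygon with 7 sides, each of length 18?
For a regular 7-gon with side length s = 18:
Apothem a = s / (2*tan(pi/7)) = 18 / (2*tan(pi/7)) ≈ 18.6887
Perimeter P = 7 * 18 = 126
Area = (1/2) * P * a = (1/2) * 126 * 18.6887 = 1177.39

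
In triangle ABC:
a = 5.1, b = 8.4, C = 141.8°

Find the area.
Using A = ½ab·sin(C):
A = ½·5.1·8.4·sin(141.8°) = ½·42.84·0.618408 = 13.25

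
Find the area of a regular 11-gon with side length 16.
For a regular 11-gon with side length s = 16:
Apothem a = s / (2*tan(pi/11)) = 16 / (2*tan(pi/11)) ≈ 27.2455
Perimeter P = 11 * 16 = 176
Area = (1/2) * P * a = (1/2) * 176 * 27.2455 = 2397.60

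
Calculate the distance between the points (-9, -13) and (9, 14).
Using the distance formula: d = sqrt((x₂-x₁)² + (y₂-y₁)²)
dx = 9 - (-9) = 18
dy = 14 - (-13) = 27
d = sqrt(18² + 27²) = sqrt(324 + 729) = sqrt(1053) = 32.45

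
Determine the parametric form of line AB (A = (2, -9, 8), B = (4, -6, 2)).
Direction vector d = B - A = (2, 3, -6)
x = 2 + 2t, y = -9 + 3t, z = 8 - 6t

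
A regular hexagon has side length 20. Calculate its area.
For a regular 6-gon with side length s = 20:
Apothem a = s / (2*tan(pi/6)) = 20 / (2*tan(pi/6)) ≈ 17.3205
Perimeter P = 6 * 20 = 120
Area = (1/2) * P * a = (1/2) * 120 * 17.3205 = 1039.23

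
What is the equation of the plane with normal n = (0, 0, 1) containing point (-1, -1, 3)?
d = n·P = (0)(-1) + (0)(-1) + (1)(3) = 3
Plane: z = 3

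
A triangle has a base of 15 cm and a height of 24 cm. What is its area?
Area = (1/2) * base * height
Area = (1/2) * 15 * 24
Area = 180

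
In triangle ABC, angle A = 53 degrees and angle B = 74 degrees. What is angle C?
Sum of angles in a triangle = 180 degrees
Third angle = 180 - 53 - 74
Third angle = 53 degrees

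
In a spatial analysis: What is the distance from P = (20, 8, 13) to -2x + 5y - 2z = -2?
d = |(-2)(20) + 5(8) + (-2)(13) - (-2)| / √((-2)² + 5² + (-2)²) = 24/√33 = 4.178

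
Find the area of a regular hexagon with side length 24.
For a regular 6-gon with side length s = 24:
Apothem a = s / (2*tan(pi/6)) = 24 / (2*tan(pi/6)) ≈ 20.7846
Perimeter P = 6 * 24 = 144
Area = (1/2) * P * a = (1/2) * 144 * 20.7846 = 1496.49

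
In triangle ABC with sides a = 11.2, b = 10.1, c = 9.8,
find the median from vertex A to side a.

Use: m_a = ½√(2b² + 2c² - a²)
m_a = ½√(2·10.1² + 2·9.8² - 11.2²)
m_a = ½√(204.02 + 192.08 - 125.44) = ½√270.66 = 8.226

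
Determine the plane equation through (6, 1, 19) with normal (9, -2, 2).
d = n·P = (9)(6) + (-2)(1) + (2)(19) = 90
Plane: 9x - 2y + 2z = 90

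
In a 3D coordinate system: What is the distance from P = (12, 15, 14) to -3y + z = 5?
d = |0(12) + (-3)(15) + 1(14) - (5)| / √(0² + (-3)² + 1²) = 36/√10 = 11.38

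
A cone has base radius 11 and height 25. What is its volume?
Volume = (1/3) * pi * r² * h
Volume = (1/3) * pi * 11² * 25
Volume = (1/3) * pi * 121 * 25
Volume = (1/3) * pi * 3025
Volume = 3167.77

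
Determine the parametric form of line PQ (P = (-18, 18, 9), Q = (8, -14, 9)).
Direction vector d = Q - P = (26, -32, 0)
x = -18 + 26t, y = 18 - 32t, z = 9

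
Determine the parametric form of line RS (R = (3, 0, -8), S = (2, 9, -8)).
Direction vector d = S - R = (-1, 9, 0)
x = 3 - t, y = 0 + 9t, z = -8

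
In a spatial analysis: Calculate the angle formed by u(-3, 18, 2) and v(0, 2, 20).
u·v = 76, |u|² = 337, |v|² = 404
cos θ = 76/√136148 ≈ 0.206
θ ≈ 78.11°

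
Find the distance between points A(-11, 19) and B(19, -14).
Using the distance formula: d = sqrt((x₂-x₁)² + (y₂-y₁)²)
dx = 19 - (-11) = 30
dy = (-14) - 19 = -33
d = sqrt(30² + (-33)²) = sqrt(900 + 1089) = sqrt(1989) = 44.60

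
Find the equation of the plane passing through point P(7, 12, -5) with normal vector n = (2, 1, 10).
d = n·P = (2)(7) + (1)(12) + (10)(-5) = -24
Plane: 2x + y + 10z = -24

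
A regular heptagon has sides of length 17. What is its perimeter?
Perimeter = number of sides * side length
Perimeter = 7 * 17
Perimeter = 119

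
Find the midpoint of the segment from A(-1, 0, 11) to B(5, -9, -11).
Midpoint = ((-1+5)/2, (0-9)/2, (11-11)/2) = (2, -4.5, 0)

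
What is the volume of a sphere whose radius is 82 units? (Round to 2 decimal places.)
Volume = (4/3) * pi * r³
Volume = (4/3) * pi * 82³
Volume = (4/3) * pi * 551368
Volume = 2309564.88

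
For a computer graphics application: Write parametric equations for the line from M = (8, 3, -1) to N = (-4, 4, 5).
Direction vector d = N - M = (-12, 1, 6)
x = 8 - 12t, y = 3 + t, z = -1 + 6t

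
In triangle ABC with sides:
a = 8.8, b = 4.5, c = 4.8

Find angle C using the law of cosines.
cos(C) = (a² + b² - c²)/(2ab)
cos(C) = (8.8² + 4.5² - 4.8²)/(2·8.8·4.5) = 74.65/79.2 = 0.942551
C = arccos(0.942551) = 19.52°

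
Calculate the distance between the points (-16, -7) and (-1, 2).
Using the distance formula: d = sqrt((x₂-x₁)² + (y₂-y₁)²)
dx = (-1) - (-16) = 15
dy = 2 - (-7) = 9
d = sqrt(15² + 9²) = sqrt(225 + 81) = sqrt(306) = 17.49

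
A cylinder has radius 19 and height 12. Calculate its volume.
Volume = pi * r² * h
Volume = pi * 19² * 12
Volume = pi * 361 * 12
Volume = pi * 4332
Volume = 13609.38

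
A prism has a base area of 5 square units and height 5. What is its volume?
Volume = base area * height
Volume = 5 * 5
Volume = 25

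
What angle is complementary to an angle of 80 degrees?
Complementary angles sum to 90 degrees.
Other angle = 90 - 80
Other angle = 10 degrees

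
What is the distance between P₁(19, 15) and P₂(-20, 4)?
Using the distance formula: d = sqrt((x₂-x₁)² + (y₂-y₁)²)
dx = (-20) - 19 = -39
dy = 4 - 15 = -11
d = sqrt((-39)² + (-11)²) = sqrt(1521 + 121) = sqrt(1642) = 40.52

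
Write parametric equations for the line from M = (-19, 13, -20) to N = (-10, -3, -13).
Direction vector d = N - M = (9, -16, 7)
x = -19 + 9t, y = 13 - 16t, z = -20 + 7t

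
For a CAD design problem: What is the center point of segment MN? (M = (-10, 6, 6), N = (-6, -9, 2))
Midpoint = ((-10-6)/2, (6-9)/2, (6+2)/2) = (-8, -1.5, 4)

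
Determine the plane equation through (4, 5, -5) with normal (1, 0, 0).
d = n·P = (1)(4) + (0)(5) + (0)(-5) = 4
Plane: x = 4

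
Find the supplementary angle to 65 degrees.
Supplementary angles sum to 180 degrees.
Other angle = 180 - 65
Other angle = 115 degrees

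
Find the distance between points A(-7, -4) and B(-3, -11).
Using the distance formula: d = sqrt((x₂-x₁)² + (y₂-y₁)²)
dx = (-3) - (-7) = 4
dy = (-11) - (-4) = -7
d = sqrt(4² + (-7)²) = sqrt(16 + 49) = sqrt(65) = 8.06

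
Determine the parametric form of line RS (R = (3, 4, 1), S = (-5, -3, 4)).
Direction vector d = S - R = (-8, -7, 3)
x = 3 - 8t, y = 4 - 7t, z = 1 + 3t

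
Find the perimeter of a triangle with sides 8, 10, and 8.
Perimeter = sum of all sides
Perimeter = 8 + 10 + 8
Perimeter = 26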